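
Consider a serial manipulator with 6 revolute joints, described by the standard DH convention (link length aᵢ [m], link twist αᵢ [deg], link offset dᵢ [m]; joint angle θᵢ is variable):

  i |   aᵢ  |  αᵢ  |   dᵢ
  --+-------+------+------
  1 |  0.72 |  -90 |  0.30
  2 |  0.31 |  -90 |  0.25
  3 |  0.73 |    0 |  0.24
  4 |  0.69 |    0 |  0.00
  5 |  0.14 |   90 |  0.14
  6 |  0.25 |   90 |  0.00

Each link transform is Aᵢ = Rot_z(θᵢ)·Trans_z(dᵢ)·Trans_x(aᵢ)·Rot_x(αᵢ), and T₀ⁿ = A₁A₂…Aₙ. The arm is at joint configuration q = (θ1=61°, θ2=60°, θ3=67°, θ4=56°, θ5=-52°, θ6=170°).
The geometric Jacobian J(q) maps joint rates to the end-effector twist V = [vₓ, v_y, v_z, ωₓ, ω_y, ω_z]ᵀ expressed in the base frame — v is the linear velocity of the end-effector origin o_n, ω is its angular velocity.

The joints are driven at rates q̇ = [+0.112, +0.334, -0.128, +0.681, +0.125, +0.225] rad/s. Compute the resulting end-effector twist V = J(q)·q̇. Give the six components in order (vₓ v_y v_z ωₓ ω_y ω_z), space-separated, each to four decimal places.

o_n = [1.0035, -0.0466, -0.0718]
J₁: ẑ×o_n = [0.0466, 1.0035, -0.0000], ω = ẑ
J2: z=[-0.8746, 0.4848, 0.0000] o=[0.3491, 0.6297, 0.3000] → [-0.1803, -0.3252, 0.2743, -0.8746, 0.4848, 0.0000]
J3: z=[-0.4199, -0.7574, -0.5000] o=[0.2056, 0.8865, 0.0315] → [-0.3883, -0.4423, 0.9961, -0.4199, -0.7574, -0.5000]
J4: z=[-0.4199, -0.7574, -0.5000] o=[0.7616, 0.5037, -0.3355] → [-0.4749, -0.0102, 0.4142, -0.4199, -0.7574, -0.5000]
J5: z=[-0.4199, -0.7574, -0.5000] o=[1.1767, 0.0588, -0.0100] → [-0.0059, 0.0607, -0.0870, -0.4199, -0.7574, -0.5000]
J6: z=[-0.0556, 0.5713, -0.8188] o=[1.2447, -0.0915, -0.1195] → [0.0640, 0.2002, 0.1353, -0.0556, 0.5713, -0.8188]
V = J·q̇ = [-0.3150, 0.1061, 0.2657, -0.5893, -0.2231, -0.4112]

-0.3150 0.1061 0.2657 -0.5893 -0.2231 -0.4112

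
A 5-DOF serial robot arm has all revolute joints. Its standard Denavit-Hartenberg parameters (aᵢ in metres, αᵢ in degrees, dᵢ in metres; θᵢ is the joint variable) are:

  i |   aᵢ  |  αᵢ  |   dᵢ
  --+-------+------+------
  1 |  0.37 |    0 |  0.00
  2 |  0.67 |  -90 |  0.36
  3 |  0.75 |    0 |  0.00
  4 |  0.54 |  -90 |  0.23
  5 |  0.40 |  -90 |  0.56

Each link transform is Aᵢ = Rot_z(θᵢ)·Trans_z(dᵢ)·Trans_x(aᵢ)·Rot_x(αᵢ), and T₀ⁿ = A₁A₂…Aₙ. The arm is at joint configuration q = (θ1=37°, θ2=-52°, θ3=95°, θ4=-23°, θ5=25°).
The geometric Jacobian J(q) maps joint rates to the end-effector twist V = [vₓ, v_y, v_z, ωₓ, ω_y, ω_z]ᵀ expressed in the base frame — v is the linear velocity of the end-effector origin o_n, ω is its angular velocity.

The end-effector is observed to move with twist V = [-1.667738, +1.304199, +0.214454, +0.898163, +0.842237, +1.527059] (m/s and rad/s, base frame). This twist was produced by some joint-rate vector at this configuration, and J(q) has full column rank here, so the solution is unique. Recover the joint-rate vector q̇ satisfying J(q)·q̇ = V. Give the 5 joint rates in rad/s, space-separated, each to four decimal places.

o_n = [0.6502, 0.1907, -1.4185]
J₁: ẑ×o_n = [-0.1907, 0.6502, 0.0000], ω = ẑ
J2: z=[0.0000, 0.0000, 1.0000] o=[0.2955, 0.2227, 0.0000] → [0.0320, 0.3548, -0.0000, 0.0000, 0.0000, 1.0000]
J3: z=[0.2588, 0.9659, 0.0000] o=[0.9427, 0.0493, 0.3600] → [-1.7179, 0.4603, 0.3191, 0.2588, 0.9659, 0.0000]
J4: z=[0.2588, 0.9659, 0.0000] o=[0.8795, 0.0662, -0.3871] → [-0.9963, 0.2669, 0.2537, 0.2588, 0.9659, 0.0000]
J5: z=[-0.9187, 0.2462, -0.3090] o=[1.1002, 0.2452, -0.9007] → [-0.1443, -0.3367, 0.1608, -0.9187, 0.2462, -0.3090]
q̇ = J⁺·V = [0.5210, 0.7950, 0.9010, 0.1450, -0.6830]

0.5210 0.7950 0.9010 0.1450 -0.6830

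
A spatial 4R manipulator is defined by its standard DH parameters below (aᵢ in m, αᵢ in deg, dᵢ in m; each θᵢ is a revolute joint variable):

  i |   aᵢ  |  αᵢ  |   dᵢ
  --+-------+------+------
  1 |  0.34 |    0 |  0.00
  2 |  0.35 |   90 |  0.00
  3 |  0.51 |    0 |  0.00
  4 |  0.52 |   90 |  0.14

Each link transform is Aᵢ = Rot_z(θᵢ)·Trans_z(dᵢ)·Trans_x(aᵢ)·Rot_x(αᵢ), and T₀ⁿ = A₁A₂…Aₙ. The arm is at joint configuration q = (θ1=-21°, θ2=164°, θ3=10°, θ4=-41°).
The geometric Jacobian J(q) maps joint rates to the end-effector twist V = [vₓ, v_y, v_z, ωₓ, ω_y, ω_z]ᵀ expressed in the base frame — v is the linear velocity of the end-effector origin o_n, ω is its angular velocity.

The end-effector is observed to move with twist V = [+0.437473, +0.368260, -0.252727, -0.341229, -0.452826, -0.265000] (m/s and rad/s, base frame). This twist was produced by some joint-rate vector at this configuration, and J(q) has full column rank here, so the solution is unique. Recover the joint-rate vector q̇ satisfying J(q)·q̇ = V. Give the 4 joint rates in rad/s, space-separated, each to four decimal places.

o_n = [-0.6349, 0.7711, -0.1793]
J₁: ẑ×o_n = [-0.7711, -0.6349, 0.0000], ω = ẑ
J2: z=[0.0000, 0.0000, 1.0000] o=[0.3174, -0.1218, 0.0000] → [-0.8930, -0.9524, 0.0000, 0.0000, 0.0000, 1.0000]
J3: z=[0.6018, 0.7986, 0.0000] o=[0.0379, 0.0888, 0.0000] → [-0.1432, 0.1079, 0.9480, 0.6018, 0.7986, 0.0000]
J4: z=[0.6018, 0.7986, 0.0000] o=[-0.3632, 0.3911, 0.0886] → [-0.2139, 0.1612, 0.4457, 0.6018, 0.7986, 0.0000]
q̇ = J⁺·V = [0.6530, -0.9180, 0.0000, -0.5670]

0.6530 -0.9180 0.0000 -0.5670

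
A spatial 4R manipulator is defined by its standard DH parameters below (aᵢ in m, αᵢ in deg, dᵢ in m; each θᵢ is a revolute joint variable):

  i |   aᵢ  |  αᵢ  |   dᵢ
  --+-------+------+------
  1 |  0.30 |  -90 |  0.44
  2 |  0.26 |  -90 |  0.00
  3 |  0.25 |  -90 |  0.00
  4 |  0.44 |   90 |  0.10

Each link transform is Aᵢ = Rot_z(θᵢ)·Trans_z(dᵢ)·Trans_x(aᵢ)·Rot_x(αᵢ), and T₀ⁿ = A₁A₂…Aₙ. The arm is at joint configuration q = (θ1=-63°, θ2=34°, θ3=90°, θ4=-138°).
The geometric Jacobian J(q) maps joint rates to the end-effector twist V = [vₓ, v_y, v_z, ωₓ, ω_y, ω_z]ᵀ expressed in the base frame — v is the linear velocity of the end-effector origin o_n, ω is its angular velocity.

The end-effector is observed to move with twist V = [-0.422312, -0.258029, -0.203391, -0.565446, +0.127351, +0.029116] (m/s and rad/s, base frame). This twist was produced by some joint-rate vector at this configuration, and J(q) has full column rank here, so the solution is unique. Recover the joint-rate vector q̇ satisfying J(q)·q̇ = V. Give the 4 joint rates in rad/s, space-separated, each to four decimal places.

o_n = [0.1903, -0.2038, 0.1064]
J₁: ẑ×o_n = [0.2038, 0.1903, -0.0000], ω = ẑ
J2: z=[0.8910, 0.4540, 0.0000] o=[0.1362, -0.2673, 0.4400] → [-0.1514, 0.2972, 0.0320, 0.8910, 0.4540, 0.0000]
J3: z=[-0.2539, 0.4982, -0.8290] o=[0.2341, -0.4594, 0.2946] → [0.1181, -0.0115, -0.0430, -0.2539, 0.4982, -0.8290]
J4: z=[-0.3764, 0.7387, 0.5592] o=[0.0113, -0.5729, 0.2946] → [-0.3453, 0.0293, -0.2711, -0.3764, 0.7387, 0.5592]
q̇ = J⁺·V = [-0.8080, -0.4460, -0.4870, 0.7750]

-0.8080 -0.4460 -0.4870 0.7750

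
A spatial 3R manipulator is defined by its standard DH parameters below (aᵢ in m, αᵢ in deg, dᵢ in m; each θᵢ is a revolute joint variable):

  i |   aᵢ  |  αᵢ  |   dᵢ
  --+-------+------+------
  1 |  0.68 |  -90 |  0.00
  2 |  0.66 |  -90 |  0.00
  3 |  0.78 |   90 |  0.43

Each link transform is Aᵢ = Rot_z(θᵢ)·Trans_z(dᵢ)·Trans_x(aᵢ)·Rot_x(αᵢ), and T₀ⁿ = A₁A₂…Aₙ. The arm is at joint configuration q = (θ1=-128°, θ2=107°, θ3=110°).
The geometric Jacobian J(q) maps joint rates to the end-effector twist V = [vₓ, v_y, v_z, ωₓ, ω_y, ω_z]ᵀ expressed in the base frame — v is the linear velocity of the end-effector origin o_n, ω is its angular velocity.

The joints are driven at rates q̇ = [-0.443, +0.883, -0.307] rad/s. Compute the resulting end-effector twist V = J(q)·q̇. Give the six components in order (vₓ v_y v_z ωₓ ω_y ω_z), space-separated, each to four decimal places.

0.2583 0.5743 0.2494 0.5151 -0.7750 -0.5328

o_n = [-0.6723, 0.3300, -0.2503]
J₁: ẑ×o_n = [-0.3300, -0.6723, 0.0000], ω = ẑ
J2: z=[0.7880, -0.6157, 0.0000] o=[-0.4186, -0.5358, 0.0000] → [0.1541, 0.1973, 0.5262, 0.7880, -0.6157, 0.0000]
J3: z=[0.5888, 0.7536, 0.2924] o=[-0.2998, -0.3838, -0.6312] → [0.0783, -0.3331, 0.7009, 0.5888, 0.7536, 0.2924]
V = J·q̇ = [0.2583, 0.5743, 0.2494, 0.5151, -0.7750, -0.5328]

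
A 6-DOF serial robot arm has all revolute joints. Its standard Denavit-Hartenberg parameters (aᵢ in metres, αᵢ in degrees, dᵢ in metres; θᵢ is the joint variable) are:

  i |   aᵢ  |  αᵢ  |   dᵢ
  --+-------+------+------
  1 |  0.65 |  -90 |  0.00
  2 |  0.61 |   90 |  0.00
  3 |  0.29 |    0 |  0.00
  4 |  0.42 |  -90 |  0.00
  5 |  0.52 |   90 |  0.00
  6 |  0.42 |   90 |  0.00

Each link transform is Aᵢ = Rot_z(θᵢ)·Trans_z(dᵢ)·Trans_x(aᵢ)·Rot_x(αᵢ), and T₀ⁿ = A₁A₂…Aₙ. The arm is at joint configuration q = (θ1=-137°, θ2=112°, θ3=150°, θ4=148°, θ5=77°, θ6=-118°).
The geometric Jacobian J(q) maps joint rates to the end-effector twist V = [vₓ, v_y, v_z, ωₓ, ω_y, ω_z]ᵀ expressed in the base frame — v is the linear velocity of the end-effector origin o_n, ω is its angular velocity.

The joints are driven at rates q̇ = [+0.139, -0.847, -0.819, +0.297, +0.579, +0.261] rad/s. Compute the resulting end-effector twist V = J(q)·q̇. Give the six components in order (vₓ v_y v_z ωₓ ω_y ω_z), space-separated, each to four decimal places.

o_n = [-0.5066, 0.1621, -0.1257]
J₁: ẑ×o_n = [-0.1621, -0.5066, 0.0000], ω = ẑ
J2: z=[0.6820, -0.7314, 0.0000] o=[-0.4754, -0.4433, 0.0000] → [0.0920, 0.0857, 0.3901, 0.6820, -0.7314, 0.0000]
J3: z=[-0.6781, -0.6323, -0.3746] o=[-0.3083, -0.2875, -0.5656] → [-0.1097, 0.3726, -0.4303, -0.6781, -0.6323, -0.3746]
J4: z=[-0.6781, -0.6323, -0.3746] o=[-0.2782, -0.4577, -0.3327] → [0.1013, 0.2259, -0.5647, -0.6781, -0.6323, -0.3746]
J5: z=[0.5621, -0.1178, -0.8187] o=[-0.4771, -0.1361, -0.5155] → [0.1982, -0.1949, 0.1641, 0.5621, -0.1178, -0.8187]
J6: z=[-0.6139, 0.6038, -0.5084] o=[-0.1889, 0.2739, -0.3767] → [0.0947, 0.3156, 0.2605, -0.6139, 0.6038, -0.5084]
V = J·q̇ = [0.1590, -0.4116, 0.0173, -0.0585, 1.0389, -0.2721]

0.1590 -0.4116 0.0173 -0.0585 1.0389 -0.2721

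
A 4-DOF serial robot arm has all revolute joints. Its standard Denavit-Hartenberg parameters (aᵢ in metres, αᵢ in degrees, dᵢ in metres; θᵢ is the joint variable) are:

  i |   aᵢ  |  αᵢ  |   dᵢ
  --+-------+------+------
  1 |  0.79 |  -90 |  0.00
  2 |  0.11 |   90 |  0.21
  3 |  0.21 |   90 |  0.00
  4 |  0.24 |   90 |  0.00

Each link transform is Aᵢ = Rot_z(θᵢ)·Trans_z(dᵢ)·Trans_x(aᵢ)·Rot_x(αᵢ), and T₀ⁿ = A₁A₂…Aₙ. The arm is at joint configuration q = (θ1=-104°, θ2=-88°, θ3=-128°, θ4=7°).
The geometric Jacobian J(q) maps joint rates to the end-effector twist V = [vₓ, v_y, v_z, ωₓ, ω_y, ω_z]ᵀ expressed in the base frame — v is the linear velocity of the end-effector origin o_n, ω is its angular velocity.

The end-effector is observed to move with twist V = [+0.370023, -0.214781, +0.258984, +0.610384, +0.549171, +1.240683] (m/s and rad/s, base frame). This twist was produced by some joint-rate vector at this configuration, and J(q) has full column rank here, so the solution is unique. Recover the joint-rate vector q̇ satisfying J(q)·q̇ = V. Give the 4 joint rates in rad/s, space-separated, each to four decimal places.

0.8140 0.7740 0.6950 -0.5110

o_n = [-0.3216, -0.6979, -0.1648]
J₁: ẑ×o_n = [0.6979, -0.3216, 0.0000], ω = ẑ
J2: z=[0.9703, -0.2419, 0.0000] o=[-0.1911, -0.7665, 0.0000] → [0.0399, 0.1599, 0.0350, 0.9703, -0.2419, 0.0000]
J3: z=[0.2418, 0.9697, 0.0349] o=[0.0117, -0.8211, 0.1099] → [-0.2707, 0.0548, 0.3530, 0.2418, 0.9697, 0.0349]
J4: z=[0.6040, -0.1223, -0.7875] o=[-0.1478, -0.7767, -0.0193] → [0.0798, 0.2248, 0.0263, 0.6040, -0.1223, -0.7875]
q̇ = J⁺·V = [0.8140, 0.7740, 0.6950, -0.5110]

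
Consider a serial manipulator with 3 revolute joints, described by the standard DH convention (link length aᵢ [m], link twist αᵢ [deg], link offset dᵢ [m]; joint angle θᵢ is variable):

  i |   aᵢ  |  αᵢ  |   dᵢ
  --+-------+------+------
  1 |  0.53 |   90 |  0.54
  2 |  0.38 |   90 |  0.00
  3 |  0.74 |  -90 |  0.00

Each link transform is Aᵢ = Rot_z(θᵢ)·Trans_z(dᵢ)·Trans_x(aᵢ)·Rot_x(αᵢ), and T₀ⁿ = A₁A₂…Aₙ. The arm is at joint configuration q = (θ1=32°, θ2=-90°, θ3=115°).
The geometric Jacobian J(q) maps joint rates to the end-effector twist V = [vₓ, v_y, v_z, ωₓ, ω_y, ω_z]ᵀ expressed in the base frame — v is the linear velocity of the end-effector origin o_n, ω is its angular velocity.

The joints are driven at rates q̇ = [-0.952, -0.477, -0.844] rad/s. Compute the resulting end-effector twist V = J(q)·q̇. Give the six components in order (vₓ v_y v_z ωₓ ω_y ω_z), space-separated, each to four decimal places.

-0.1614 -1.0071 -0.5660 0.4630 0.8518 -0.9520

o_n = [0.8049, -0.2879, 0.4727]
J₁: ẑ×o_n = [0.2879, 0.8049, -0.0000], ω = ẑ
J2: z=[0.5299, -0.8480, 0.0000] o=[0.4495, 0.2809, 0.5400] → [0.0570, 0.0356, 0.0000, 0.5299, -0.8480, 0.0000]
J3: z=[-0.8480, -0.5299, -0.0000] o=[0.4495, 0.2809, 0.1600] → [-0.1657, 0.2652, 0.6707, -0.8480, -0.5299, -0.0000]
V = J·q̇ = [-0.1614, -1.0071, -0.5660, 0.4630, 0.8518, -0.9520]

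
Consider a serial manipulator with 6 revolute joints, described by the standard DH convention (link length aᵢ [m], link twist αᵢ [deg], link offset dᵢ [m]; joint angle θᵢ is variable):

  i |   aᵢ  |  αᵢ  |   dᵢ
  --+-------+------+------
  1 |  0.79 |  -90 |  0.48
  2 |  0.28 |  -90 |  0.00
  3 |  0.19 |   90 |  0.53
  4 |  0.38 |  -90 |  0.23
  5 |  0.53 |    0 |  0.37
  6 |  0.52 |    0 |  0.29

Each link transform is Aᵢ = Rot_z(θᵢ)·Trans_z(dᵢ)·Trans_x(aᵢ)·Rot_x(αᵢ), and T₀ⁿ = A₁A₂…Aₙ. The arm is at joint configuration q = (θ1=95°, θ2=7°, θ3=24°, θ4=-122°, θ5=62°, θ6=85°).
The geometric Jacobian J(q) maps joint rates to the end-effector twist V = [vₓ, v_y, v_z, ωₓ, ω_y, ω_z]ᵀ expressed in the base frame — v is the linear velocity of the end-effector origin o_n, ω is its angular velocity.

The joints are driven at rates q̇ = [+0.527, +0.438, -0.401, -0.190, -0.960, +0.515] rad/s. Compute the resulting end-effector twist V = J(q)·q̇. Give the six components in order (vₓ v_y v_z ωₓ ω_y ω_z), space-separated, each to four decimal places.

o_n = [0.6110, 1.5016, 0.3829]
J₁: ẑ×o_n = [-1.5016, 0.6110, 0.0000], ω = ẑ
J2: z=[-0.9962, -0.0872, 0.0000] o=[-0.0689, 0.7870, 0.4800] → [0.0085, -0.0967, -0.6527, -0.9962, -0.0872, 0.0000]
J3: z=[0.0106, -0.1214, -0.9925] o=[-0.0931, 1.0638, 0.4459] → [0.4422, -0.6981, 0.0901, 0.0106, -0.1214, -0.9925]
J4: z=[-0.9453, 0.3225, -0.0496] o=[-0.0255, 1.1779, -0.1013] → [0.1722, 0.4262, -0.5113, -0.9453, 0.3225, -0.0496]
J5: z=[0.2710, 0.8604, 0.4316] o=[-0.3120, 1.1021, 0.2295] → [-0.0404, 0.3567, -0.6859, 0.2710, 0.8604, 0.4316]
J6: z=[0.2710, 0.8604, 0.4316] o=[0.1854, 1.1714, 0.6365] → [-0.3607, 0.2524, -0.2767, 0.2710, 0.8604, 0.4316]
V = J·q̇ = [-1.1446, 0.2661, 0.2911, -0.3816, -0.4337, 0.7424]

-1.1446 0.2661 0.2911 -0.3816 -0.4337 0.7424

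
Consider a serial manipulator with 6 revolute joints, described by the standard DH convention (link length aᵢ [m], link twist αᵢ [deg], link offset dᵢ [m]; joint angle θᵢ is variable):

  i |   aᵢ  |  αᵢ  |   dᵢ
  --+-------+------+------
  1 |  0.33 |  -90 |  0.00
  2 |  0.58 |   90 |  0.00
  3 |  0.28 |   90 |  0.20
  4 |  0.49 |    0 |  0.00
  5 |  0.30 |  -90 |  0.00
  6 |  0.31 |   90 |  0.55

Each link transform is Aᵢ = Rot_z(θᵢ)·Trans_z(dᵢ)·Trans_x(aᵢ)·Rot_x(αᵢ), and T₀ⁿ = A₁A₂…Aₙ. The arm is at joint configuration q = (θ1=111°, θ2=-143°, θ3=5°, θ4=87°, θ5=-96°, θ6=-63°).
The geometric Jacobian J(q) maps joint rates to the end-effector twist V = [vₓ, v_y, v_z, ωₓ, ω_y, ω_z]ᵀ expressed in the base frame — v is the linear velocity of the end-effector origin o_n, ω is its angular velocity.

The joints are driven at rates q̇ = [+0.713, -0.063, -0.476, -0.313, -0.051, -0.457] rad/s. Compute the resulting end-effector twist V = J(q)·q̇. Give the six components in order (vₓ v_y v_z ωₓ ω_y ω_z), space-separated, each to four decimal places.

1.3652 0.7052 0.0920 -0.5034 0.4927 1.3917

o_n = [0.7310, -1.3376, -0.0700]
J₁: ẑ×o_n = [1.3376, 0.7310, -0.0000], ω = ẑ
J2: z=[-0.9336, -0.3584, 0.0000] o=[-0.1183, 0.3081, 0.0000] → [0.0251, -0.0653, 1.8407, -0.9336, -0.3584, 0.0000]
J3: z=[0.2157, -0.5618, -0.7986] o=[0.0477, -0.1244, 0.3491] → [-0.7335, -0.4553, 0.1222, 0.2157, -0.5618, -0.7986]
J4: z=[0.9550, 0.2920, 0.0525] o=[0.1479, -0.4534, 0.3572] → [-0.0784, 0.4385, -1.0146, 0.9550, 0.2920, 0.0525]
J5: z=[0.9550, 0.2920, 0.0525] o=[0.2587, -0.7482, -0.0182] → [0.0158, 0.0742, -0.7007, 0.9550, 0.2920, 0.0525]
J6: z=[0.2449, -0.6760, -0.6950] o=[0.3089, -0.9512, 0.1969] → [-0.0881, -0.2280, 0.1907, 0.2449, -0.6760, -0.6950]
V = J·q̇ = [1.3652, 0.7052, 0.0920, -0.5034, 0.4927, 1.3917]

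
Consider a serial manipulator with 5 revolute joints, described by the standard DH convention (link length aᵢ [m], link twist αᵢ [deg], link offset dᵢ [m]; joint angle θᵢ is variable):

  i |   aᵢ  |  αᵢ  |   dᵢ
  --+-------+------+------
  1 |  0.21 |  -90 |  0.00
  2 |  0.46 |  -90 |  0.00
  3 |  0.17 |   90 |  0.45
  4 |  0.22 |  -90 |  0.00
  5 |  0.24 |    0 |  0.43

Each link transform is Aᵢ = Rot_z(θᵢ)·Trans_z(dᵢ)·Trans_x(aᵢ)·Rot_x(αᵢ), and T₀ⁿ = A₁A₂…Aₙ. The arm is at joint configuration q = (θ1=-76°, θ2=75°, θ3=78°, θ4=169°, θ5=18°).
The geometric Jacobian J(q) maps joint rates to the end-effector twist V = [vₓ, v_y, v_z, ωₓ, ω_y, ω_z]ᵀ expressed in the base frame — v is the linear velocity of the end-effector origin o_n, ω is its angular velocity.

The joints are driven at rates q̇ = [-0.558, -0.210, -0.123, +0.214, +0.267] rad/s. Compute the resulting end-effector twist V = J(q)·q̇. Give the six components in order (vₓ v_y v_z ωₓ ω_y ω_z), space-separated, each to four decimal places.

-0.1317 -0.3874 0.1023 -0.0098 -0.4388 -0.6503

o_n = [0.3632, -0.0968, -0.3329]
J₁: ẑ×o_n = [0.0968, 0.3632, -0.0000], ω = ẑ
J2: z=[0.9703, 0.2419, 0.0000] o=[0.0508, -0.2038, 0.0000] → [-0.0805, 0.3230, 0.0282, 0.9703, 0.2419, 0.0000]
J3: z=[-0.2337, 0.9372, -0.2588] o=[0.0796, -0.3193, -0.4443] → [0.1620, -0.0474, -0.3177, -0.2337, 0.9372, -0.2588]
J4: z=[0.2630, -0.1953, -0.9448] o=[-0.1847, 0.0534, -0.5949] → [-0.1931, -0.5865, 0.0675, 0.2630, -0.1953, -0.9448]
J5: z=[0.4080, -0.8649, 0.2924] o=[0.0077, 0.1551, -0.5624] → [-0.1249, 0.0103, 0.2047, 0.4080, -0.8649, 0.2924]
V = J·q̇ = [-0.1317, -0.3874, 0.1023, -0.0098, -0.4388, -0.6503]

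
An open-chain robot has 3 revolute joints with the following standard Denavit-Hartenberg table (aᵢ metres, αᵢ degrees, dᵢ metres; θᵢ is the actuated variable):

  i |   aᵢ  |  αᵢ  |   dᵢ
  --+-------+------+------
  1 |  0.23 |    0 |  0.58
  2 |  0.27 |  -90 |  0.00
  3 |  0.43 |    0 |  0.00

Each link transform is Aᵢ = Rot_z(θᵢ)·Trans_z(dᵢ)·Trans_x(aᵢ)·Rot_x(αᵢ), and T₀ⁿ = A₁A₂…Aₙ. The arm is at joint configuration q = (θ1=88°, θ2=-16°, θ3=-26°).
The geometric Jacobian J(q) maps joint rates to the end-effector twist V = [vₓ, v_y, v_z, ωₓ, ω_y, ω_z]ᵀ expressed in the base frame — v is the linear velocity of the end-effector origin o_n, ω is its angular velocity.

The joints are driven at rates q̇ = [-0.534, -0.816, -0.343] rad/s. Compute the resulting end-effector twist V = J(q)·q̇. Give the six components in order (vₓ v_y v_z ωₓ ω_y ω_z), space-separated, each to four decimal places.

0.9456 -0.3396 0.1326 0.3262 -0.1060 -1.3500

o_n = [0.2109, 0.8542, 0.7685]
J₁: ẑ×o_n = [-0.8542, 0.2109, 0.0000], ω = ẑ
J2: z=[0.0000, 0.0000, 1.0000] o=[0.0080, 0.2299, 0.5800] → [-0.6244, 0.2029, 0.0000, 0.0000, 0.0000, 1.0000]
J3: z=[-0.9511, 0.3090, 0.0000] o=[0.0915, 0.4866, 0.5800] → [0.0582, 0.1793, -0.3865, -0.9511, 0.3090, 0.0000]
V = J·q̇ = [0.9456, -0.3396, 0.1326, 0.3262, -0.1060, -1.3500]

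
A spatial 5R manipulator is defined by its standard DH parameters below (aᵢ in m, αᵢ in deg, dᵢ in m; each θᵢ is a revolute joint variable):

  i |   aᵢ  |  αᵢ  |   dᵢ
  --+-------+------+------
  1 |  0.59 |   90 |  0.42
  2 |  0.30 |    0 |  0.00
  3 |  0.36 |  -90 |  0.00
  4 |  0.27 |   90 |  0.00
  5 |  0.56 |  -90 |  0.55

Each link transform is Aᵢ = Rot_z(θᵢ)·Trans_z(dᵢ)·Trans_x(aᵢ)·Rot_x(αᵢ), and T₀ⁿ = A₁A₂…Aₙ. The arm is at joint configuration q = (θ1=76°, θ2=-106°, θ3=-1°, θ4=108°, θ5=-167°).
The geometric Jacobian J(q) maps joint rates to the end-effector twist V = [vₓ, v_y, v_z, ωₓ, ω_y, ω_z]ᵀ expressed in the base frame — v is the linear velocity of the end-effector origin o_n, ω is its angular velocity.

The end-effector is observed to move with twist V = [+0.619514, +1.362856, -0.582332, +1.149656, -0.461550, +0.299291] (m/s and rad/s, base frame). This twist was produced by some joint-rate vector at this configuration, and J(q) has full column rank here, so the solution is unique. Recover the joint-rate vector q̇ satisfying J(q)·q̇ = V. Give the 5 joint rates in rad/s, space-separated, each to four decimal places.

o_n = [0.1146, 0.0784, -0.7575]
J₁: ẑ×o_n = [-0.0784, 0.1146, 0.0000], ω = ẑ
J2: z=[0.9703, -0.2419, 0.0000] o=[0.1427, 0.5725, 0.4200] → [0.2849, 1.1425, -0.4863, 0.9703, -0.2419, 0.0000]
J3: z=[0.9703, -0.2419, 0.0000] o=[0.1227, 0.4922, 0.1316] → [0.2151, 0.8627, -0.4036, 0.9703, -0.2419, 0.0000]
J4: z=[0.2314, 0.9279, -0.2924] o=[0.0973, 0.3901, -0.2126] → [-0.5967, 0.1210, -0.0882, 0.2314, 0.9279, -0.2924]
J5: z=[-0.3671, -0.1950, -0.9095] o=[-0.1460, 0.4759, -0.1329] → [-0.2397, -0.4663, 0.1968, -0.3671, -0.1950, -0.9095]
q̇ = J⁺·V = [-0.2230, 0.9770, 0.1040, -0.3150, -0.4730]

-0.2230 0.9770 0.1040 -0.3150 -0.4730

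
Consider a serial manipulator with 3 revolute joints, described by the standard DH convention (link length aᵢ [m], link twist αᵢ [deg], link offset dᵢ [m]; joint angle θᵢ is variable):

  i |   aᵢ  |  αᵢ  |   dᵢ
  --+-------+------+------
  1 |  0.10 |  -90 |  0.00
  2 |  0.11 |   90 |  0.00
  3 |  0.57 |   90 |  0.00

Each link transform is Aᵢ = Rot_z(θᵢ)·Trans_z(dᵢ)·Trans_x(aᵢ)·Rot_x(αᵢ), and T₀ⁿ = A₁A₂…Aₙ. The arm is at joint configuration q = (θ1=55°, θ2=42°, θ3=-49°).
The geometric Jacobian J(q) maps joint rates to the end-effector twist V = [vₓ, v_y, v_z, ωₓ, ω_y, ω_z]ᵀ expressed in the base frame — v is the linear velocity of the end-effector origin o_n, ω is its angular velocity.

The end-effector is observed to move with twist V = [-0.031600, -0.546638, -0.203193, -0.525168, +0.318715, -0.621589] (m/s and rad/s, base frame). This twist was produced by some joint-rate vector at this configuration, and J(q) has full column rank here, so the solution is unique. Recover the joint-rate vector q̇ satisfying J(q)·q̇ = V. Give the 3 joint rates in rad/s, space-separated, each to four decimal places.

o_n = [0.6160, 0.1298, -0.3238]
J₁: ẑ×o_n = [-0.1298, 0.6160, 0.0000], ω = ẑ
J2: z=[-0.8192, 0.5736, 0.0000] o=[0.0574, 0.0819, 0.0000] → [-0.1857, -0.2653, -0.3596, -0.8192, 0.5736, 0.0000]
J3: z=[0.3838, 0.5481, 0.7431] o=[0.1042, 0.1489, -0.0736] → [-0.1230, 0.4764, -0.2878, 0.3838, 0.5481, 0.7431]
q̇ = J⁺·V = [-0.5770, 0.6130, -0.0600]

-0.5770 0.6130 -0.0600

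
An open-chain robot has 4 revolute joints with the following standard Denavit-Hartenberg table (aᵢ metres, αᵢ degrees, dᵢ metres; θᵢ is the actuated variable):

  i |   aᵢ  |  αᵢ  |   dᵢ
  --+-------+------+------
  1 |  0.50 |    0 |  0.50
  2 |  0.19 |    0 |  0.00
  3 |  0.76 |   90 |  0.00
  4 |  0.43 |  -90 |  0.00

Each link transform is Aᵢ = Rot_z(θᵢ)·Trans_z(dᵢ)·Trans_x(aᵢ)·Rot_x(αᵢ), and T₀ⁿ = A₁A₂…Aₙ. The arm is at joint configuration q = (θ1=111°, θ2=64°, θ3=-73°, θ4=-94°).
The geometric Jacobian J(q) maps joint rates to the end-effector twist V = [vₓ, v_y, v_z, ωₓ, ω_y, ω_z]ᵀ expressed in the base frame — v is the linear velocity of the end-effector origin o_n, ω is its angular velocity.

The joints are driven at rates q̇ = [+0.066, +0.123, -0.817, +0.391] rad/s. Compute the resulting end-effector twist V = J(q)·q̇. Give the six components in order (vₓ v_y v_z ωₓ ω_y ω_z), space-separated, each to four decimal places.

0.3796 0.2118 -0.0117 0.3825 0.0813 -0.6280

o_n = [-0.5202, 1.1974, 0.0710]
J₁: ẑ×o_n = [-1.1974, -0.5202, 0.0000], ω = ẑ
J2: z=[0.0000, 0.0000, 1.0000] o=[-0.1792, 0.4668, 0.5000] → [-0.7306, -0.3411, 0.0000, 0.0000, 0.0000, 1.0000]
J3: z=[0.0000, 0.0000, 1.0000] o=[-0.3685, 0.4833, 0.5000] → [-0.7141, -0.1518, 0.0000, 0.0000, 0.0000, 1.0000]
J4: z=[0.9781, 0.2079, 0.0000] o=[-0.5265, 1.2267, 0.5000] → [-0.0892, 0.4196, -0.0300, 0.9781, 0.2079, 0.0000]
V = J·q̇ = [0.3796, 0.2118, -0.0117, 0.3825, 0.0813, -0.6280]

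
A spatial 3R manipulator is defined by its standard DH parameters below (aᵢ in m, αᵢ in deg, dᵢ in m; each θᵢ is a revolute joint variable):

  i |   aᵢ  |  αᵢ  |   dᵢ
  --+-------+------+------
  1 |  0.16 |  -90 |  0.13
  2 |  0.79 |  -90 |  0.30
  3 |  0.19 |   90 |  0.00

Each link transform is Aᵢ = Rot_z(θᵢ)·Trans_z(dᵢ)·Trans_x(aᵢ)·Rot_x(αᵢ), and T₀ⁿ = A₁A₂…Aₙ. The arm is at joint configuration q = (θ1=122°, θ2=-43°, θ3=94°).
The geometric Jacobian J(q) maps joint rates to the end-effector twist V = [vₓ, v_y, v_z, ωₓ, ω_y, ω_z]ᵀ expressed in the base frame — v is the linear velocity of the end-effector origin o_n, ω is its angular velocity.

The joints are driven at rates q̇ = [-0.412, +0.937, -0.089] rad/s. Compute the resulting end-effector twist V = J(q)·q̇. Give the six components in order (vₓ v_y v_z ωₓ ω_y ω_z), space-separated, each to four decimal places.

-0.0383 0.6296 -0.5208 -0.7625 -0.5480 -0.3469

o_n = [-0.4795, 0.5589, 0.6597]
J₁: ẑ×o_n = [-0.5589, -0.4795, 0.0000], ω = ẑ
J2: z=[-0.8480, -0.5299, 0.0000] o=[-0.0848, 0.1357, 0.1300] → [-0.2807, 0.4492, -0.5681, -0.8480, -0.5299, 0.0000]
J3: z=[-0.3614, 0.5784, -0.7314] o=[-0.6454, 0.4667, 0.6688] → [0.0622, -0.1246, -0.1293, -0.3614, 0.5784, -0.7314]
V = J·q̇ = [-0.0383, 0.6296, -0.5208, -0.7625, -0.5480, -0.3469]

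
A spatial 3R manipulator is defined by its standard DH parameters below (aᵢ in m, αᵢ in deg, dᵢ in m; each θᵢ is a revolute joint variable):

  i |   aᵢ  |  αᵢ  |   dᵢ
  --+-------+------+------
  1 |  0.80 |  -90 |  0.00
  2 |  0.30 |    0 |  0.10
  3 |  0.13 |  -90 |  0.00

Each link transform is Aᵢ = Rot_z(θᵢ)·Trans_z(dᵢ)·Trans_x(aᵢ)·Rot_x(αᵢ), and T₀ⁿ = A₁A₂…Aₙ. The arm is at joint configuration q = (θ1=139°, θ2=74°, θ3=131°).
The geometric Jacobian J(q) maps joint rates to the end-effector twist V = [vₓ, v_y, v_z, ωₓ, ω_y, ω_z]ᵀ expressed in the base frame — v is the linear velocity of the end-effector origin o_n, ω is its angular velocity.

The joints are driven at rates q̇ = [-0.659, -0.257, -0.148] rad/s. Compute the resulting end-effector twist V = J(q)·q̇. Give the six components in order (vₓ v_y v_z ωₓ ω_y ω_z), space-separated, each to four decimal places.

0.2418 0.4577 -0.0265 0.2657 0.3057 -0.6590

o_n = [-0.6429, 0.4263, -0.2334]
J₁: ẑ×o_n = [-0.4263, -0.6429, 0.0000], ω = ẑ
J2: z=[-0.6561, -0.7547, 0.0000] o=[-0.6038, 0.5248, 0.0000] → [0.1762, -0.1531, 0.0351, -0.6561, -0.7547, 0.0000]
J3: z=[-0.6561, -0.7547, 0.0000] o=[-0.7318, 0.5036, -0.2884] → [-0.0415, 0.0360, 0.1178, -0.6561, -0.7547, 0.0000]
V = J·q̇ = [0.2418, 0.4577, -0.0265, 0.2657, 0.3057, -0.6590]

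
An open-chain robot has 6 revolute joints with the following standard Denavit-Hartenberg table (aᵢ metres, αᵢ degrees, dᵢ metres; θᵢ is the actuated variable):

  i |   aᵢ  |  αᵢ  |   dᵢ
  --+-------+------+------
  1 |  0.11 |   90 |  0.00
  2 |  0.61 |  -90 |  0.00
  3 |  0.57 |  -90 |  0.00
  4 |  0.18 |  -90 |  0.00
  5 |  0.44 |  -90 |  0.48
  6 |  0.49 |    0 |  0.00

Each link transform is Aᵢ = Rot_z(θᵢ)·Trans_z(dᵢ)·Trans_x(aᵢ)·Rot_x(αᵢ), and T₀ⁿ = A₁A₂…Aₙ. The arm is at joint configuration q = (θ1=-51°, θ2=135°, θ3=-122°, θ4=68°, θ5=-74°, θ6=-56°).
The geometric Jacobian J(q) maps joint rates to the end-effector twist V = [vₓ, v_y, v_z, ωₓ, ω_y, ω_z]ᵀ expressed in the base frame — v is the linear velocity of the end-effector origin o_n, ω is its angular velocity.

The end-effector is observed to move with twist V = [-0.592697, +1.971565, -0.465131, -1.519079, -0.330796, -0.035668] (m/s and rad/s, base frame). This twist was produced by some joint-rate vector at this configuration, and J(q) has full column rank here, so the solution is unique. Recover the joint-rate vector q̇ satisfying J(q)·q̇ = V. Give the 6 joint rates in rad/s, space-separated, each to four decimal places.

o_n = [-0.3939, 0.0575, 1.3661]
J₁: ẑ×o_n = [-0.0575, -0.3939, 0.0000], ω = ẑ
J2: z=[-0.7771, -0.6293, 0.0000] o=[0.0692, -0.0855, 0.0000] → [-0.8597, 1.0617, -0.4025, -0.7771, -0.6293, 0.0000]
J3: z=[-0.4450, 0.5495, -0.7071] o=[-0.2022, 0.2497, 0.4313] → [0.3777, 0.5515, 0.1909, -0.4450, 0.5495, -0.7071]
J4: z=[-0.7892, 0.1325, 0.5997] o=[-0.4435, -0.2205, 0.2178] → [-0.0145, 0.9360, -0.2259, -0.7892, 0.1325, 0.5997]
J5: z=[0.5591, 0.5590, 0.6123] o=[-0.3977, -0.3678, 0.3105] → [0.3297, -0.5879, 0.2356, 0.5591, 0.5590, 0.6123]
J6: z=[0.4617, -0.8233, 0.3300] o=[-0.4324, -0.1427, 0.9205] → [-0.4329, -0.1931, 0.1241, 0.4617, -0.8233, 0.3300]
q̇ = J⁺·V = [-0.1470, 0.7160, 0.3740, 0.8600, -0.2630, 0.0640]

-0.1470 0.7160 0.3740 0.8600 -0.2630 0.0640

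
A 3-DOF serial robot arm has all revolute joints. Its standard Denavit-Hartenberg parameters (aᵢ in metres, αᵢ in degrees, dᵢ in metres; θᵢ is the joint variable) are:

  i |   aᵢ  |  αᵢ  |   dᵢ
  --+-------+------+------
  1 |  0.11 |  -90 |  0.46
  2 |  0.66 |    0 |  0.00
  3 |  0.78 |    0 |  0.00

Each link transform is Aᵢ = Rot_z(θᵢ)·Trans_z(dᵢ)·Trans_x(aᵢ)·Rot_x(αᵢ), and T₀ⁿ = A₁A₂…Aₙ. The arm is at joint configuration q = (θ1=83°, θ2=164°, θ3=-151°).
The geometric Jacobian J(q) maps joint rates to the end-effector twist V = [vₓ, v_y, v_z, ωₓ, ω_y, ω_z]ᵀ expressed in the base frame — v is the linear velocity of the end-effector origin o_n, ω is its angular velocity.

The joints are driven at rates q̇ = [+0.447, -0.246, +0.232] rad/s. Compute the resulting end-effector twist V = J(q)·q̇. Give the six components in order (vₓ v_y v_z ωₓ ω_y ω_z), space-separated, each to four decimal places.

o_n = [0.0287, 0.2338, 0.1026]
J₁: ẑ×o_n = [-0.2338, 0.0287, 0.0000], ω = ẑ
J2: z=[-0.9925, 0.1219, 0.0000] o=[0.0134, 0.1092, 0.4600] → [-0.0436, -0.3547, -0.1256, -0.9925, 0.1219, 0.0000]
J3: z=[-0.9925, 0.1219, 0.0000] o=[-0.0639, -0.5205, 0.2781] → [-0.0214, -0.1742, -0.7600, -0.9925, 0.1219, 0.0000]
V = J·q̇ = [-0.0988, 0.0597, -0.1454, 0.0139, -0.0017, 0.4470]

-0.0988 0.0597 -0.1454 0.0139 -0.0017 0.4470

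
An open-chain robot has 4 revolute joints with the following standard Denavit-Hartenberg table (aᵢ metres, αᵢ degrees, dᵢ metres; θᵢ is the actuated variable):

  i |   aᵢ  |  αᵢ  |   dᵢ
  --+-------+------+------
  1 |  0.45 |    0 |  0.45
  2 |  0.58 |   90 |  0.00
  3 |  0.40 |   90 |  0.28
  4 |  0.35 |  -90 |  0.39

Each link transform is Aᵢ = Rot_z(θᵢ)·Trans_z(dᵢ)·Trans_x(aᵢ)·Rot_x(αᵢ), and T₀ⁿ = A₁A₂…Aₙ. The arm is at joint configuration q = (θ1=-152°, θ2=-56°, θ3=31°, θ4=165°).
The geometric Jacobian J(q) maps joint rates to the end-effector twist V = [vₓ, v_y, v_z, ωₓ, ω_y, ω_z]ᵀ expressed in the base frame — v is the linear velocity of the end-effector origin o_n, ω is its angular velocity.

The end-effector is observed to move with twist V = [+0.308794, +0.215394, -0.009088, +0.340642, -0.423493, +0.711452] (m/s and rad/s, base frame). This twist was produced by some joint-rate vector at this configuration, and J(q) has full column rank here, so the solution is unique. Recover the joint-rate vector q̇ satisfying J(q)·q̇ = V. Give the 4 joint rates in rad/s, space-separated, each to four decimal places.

o_n = [-0.9597, 0.5075, 0.1476]
J₁: ẑ×o_n = [-0.5075, -0.9597, 0.0000], ω = ẑ
J2: z=[0.0000, 0.0000, 1.0000] o=[-0.3973, -0.2113, 0.4500] → [-0.7187, -0.5624, 0.0000, 0.0000, 0.0000, 1.0000]
J3: z=[0.4695, 0.8829, 0.0000] o=[-0.9094, 0.0610, 0.4500] → [-0.2670, 0.1420, 0.2539, 0.4695, 0.8829, 0.0000]
J4: z=[-0.4548, 0.2418, -0.8572] o=[-1.0807, 0.4692, 0.6560] → [-0.0902, -0.3350, -0.0467, -0.4548, 0.2418, -0.8572]
q̇ = J⁺·V = [0.3690, -0.4890, -0.2140, -0.9700]

0.3690 -0.4890 -0.2140 -0.9700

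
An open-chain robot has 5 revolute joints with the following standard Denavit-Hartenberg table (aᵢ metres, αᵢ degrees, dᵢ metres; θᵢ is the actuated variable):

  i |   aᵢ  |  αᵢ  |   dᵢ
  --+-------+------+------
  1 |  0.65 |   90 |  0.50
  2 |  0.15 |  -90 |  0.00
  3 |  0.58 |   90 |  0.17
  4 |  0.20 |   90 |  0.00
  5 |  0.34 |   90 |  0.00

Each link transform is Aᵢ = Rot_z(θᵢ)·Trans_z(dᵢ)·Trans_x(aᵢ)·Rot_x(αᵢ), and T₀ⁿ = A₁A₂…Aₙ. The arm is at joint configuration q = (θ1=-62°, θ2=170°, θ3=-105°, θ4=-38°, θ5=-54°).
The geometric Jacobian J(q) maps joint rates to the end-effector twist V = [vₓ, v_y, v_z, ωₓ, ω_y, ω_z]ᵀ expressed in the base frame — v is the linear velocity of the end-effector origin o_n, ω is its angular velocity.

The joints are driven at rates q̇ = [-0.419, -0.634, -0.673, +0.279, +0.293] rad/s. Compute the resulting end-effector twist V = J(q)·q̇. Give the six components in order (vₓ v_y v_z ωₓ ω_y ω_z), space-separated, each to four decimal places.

o_n = [-0.6000, -0.8649, 0.6070]
J₁: ẑ×o_n = [0.8649, -0.6000, 0.0000], ω = ẑ
J2: z=[-0.8829, -0.4695, 0.0000] o=[0.3052, -0.5739, 0.5000] → [-0.0502, 0.0944, -0.1680, -0.8829, -0.4695, 0.0000]
J3: z=[-0.0815, 0.1533, -0.9848] o=[0.2358, -0.4435, 0.5260] → [-0.4026, 0.8297, 0.1625, -0.0815, 0.1533, -0.9848]
J4: z=[0.6751, -0.7184, -0.1677] o=[-0.2033, -0.8110, 0.3326] → [-0.2062, -0.1187, -0.3214, 0.6751, -0.7184, -0.1677]
J5: z=[0.5156, 0.2969, 0.8037] o=[-0.3088, -0.9368, 0.4467] → [-0.0102, -0.3166, 0.1235, 0.5156, 0.2969, 0.8037]
V = J·q̇ = [-0.1201, -0.4928, -0.0563, 0.9541, 0.0810, 0.4325]

-0.1201 -0.4928 -0.0563 0.9541 0.0810 0.4325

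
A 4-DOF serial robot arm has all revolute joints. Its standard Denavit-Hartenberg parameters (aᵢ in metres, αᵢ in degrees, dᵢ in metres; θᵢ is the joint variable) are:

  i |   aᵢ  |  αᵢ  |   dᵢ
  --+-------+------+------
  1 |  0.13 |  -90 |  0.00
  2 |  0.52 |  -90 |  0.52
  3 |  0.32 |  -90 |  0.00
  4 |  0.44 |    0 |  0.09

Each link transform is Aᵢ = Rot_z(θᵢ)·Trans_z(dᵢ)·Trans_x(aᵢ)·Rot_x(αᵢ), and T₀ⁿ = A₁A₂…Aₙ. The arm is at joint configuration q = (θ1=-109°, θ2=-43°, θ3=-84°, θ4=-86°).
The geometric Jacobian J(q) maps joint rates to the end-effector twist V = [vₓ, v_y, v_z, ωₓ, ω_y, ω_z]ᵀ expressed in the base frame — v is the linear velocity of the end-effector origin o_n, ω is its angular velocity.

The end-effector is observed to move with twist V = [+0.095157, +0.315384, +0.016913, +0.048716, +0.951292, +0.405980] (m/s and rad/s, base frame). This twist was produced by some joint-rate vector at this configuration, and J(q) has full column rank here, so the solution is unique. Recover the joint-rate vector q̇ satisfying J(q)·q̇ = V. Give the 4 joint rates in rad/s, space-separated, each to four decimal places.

o_n = [0.5189, -1.1326, 0.1197]
J₁: ẑ×o_n = [1.1326, 0.5189, -0.0000], ω = ẑ
J2: z=[0.9455, -0.3256, 0.0000] o=[-0.0423, -0.1229, 0.0000] → [-0.0390, -0.1132, -0.7719, 0.9455, -0.3256, 0.0000]
J3: z=[-0.2220, -0.6448, -0.7314] o=[0.3255, -0.6518, 0.3546] → [-0.2001, -0.1936, 0.2314, -0.2220, -0.6448, -0.7314]
J4: z=[-0.3356, -0.6537, 0.6783] o=[0.6185, -0.7785, 0.3775] → [0.4086, -0.1541, 0.0537, -0.3356, -0.6537, 0.6783]
q̇ = J⁺·V = [0.0850, -0.3110, -0.8590, -0.4530]

0.0850 -0.3110 -0.8590 -0.4530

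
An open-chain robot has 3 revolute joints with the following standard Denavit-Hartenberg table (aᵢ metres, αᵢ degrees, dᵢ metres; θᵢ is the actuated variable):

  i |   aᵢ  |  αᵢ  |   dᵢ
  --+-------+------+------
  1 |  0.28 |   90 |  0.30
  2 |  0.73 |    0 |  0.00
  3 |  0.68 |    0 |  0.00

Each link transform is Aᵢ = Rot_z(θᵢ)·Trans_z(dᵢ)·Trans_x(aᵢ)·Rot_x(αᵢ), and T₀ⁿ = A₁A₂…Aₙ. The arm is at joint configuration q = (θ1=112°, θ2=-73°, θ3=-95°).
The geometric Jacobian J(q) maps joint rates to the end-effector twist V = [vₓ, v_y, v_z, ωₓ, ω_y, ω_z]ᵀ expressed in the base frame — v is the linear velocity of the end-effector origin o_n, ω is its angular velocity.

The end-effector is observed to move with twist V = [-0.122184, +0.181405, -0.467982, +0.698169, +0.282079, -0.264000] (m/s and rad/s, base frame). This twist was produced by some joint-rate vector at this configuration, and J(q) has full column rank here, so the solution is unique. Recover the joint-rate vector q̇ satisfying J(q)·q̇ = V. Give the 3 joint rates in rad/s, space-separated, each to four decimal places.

-0.2640 0.1540 0.5990

o_n = [0.0643, -0.1592, -0.5395]
J₁: ẑ×o_n = [0.1592, 0.0643, -0.0000], ω = ẑ
J2: z=[0.9272, 0.3746, 0.0000] o=[-0.1049, 0.2596, 0.3000] → [-0.3145, 0.7784, -0.4517, 0.9272, 0.3746, 0.0000]
J3: z=[0.9272, 0.3746, 0.0000] o=[-0.1848, 0.4575, -0.3981] → [-0.0530, 0.1311, -0.6651, 0.9272, 0.3746, 0.0000]
q̇ = J⁺·V = [-0.2640, 0.1540, 0.5990]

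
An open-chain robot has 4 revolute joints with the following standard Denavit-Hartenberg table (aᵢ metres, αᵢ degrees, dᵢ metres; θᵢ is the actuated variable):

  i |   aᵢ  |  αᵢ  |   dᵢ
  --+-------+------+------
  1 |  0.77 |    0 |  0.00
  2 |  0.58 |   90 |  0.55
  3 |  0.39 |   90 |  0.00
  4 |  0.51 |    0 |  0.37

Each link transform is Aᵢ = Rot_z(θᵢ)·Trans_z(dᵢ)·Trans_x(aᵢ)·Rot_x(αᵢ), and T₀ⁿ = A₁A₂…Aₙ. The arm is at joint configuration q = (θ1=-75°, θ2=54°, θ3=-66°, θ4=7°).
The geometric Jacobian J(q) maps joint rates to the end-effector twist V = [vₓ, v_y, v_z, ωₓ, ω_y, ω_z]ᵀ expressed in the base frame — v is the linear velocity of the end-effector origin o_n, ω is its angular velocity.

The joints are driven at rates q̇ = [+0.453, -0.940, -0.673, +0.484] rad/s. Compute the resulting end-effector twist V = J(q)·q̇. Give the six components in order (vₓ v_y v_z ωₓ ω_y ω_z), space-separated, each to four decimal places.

-0.5054 -0.1652 0.0096 -0.1716 0.7868 -0.6839

o_n = [0.7432, -1.0191, -0.4192]
J₁: ẑ×o_n = [1.0191, 0.7432, -0.0000], ω = ẑ
J2: z=[0.0000, 0.0000, 1.0000] o=[0.1993, -0.7438, 0.0000] → [0.2754, 0.5439, -0.0000, 0.0000, 0.0000, 1.0000]
J3: z=[-0.3584, -0.9336, 0.0000] o=[0.7408, -0.9516, 0.5500] → [0.9048, -0.3473, 0.0265, -0.3584, -0.9336, 0.0000]
J4: z=[-0.8529, 0.3274, -0.4067] o=[0.8889, -1.0085, 0.1937] → [-0.2050, -0.4635, 0.0568, -0.8529, 0.3274, -0.4067]
V = J·q̇ = [-0.5054, -0.1652, 0.0096, -0.1716, 0.7868, -0.6839]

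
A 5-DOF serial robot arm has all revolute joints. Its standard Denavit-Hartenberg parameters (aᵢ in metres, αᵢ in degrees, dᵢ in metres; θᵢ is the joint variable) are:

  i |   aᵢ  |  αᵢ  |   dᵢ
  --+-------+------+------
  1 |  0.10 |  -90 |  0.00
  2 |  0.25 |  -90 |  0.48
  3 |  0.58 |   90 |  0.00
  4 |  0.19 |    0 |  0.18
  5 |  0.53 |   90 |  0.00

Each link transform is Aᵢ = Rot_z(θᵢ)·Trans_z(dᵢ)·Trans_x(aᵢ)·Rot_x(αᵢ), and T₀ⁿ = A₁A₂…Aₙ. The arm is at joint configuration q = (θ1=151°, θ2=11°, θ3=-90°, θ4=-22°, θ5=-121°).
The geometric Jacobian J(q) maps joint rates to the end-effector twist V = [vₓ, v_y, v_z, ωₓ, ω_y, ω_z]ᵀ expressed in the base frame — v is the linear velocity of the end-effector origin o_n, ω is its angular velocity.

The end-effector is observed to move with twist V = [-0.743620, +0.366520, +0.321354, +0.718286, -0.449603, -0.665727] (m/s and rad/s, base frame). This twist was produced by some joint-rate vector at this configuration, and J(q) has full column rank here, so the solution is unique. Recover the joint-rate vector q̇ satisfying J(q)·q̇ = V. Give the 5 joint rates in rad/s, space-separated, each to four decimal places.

o_n = [-0.6068, -0.5931, 0.3696]
J₁: ẑ×o_n = [0.5931, -0.6068, 0.0000], ω = ẑ
J2: z=[-0.4848, -0.8746, 0.0000] o=[-0.0875, 0.0485, 0.0000] → [-0.3233, 0.1792, -0.1432, -0.4848, -0.8746, 0.0000]
J3: z=[0.1669, -0.0925, -0.9816] o=[-0.5348, -0.2524, -0.0477] → [-0.3731, 0.0010, -0.0635, 0.1669, -0.0925, -0.9816]
J4: z=[0.8586, -0.4759, 0.1908] o=[-0.8160, -0.7596, -0.0477] → [-0.2304, -0.3184, 0.2426, 0.8586, -0.4759, 0.1908]
J5: z=[0.8586, -0.4759, 0.1908] o=[-0.7587, -0.9928, 0.0565] → [-0.2253, -0.2398, 0.4155, 0.8586, -0.4759, 0.1908]
q̇ = J⁺·V = [-0.9820, 0.0450, -0.1490, 0.3000, 0.5910]

-0.9820 0.0450 -0.1490 0.3000 0.5910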